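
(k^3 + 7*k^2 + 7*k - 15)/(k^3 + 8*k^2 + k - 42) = (k^2 + 4*k - 5)/(k^2 + 5*k - 14)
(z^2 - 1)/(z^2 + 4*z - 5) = (z + 1)/(z + 5)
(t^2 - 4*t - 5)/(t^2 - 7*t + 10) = (t + 1)/(t - 2)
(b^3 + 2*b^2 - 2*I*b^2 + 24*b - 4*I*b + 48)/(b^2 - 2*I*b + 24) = b + 2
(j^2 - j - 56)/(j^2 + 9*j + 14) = (j - 8)/(j + 2)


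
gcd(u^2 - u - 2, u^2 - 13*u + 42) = 1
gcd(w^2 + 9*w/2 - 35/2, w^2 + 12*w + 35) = w + 7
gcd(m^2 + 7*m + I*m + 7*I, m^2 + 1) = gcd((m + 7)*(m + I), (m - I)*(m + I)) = m + I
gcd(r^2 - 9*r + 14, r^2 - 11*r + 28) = r - 7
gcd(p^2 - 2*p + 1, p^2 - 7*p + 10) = 1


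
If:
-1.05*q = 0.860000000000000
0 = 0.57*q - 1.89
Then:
No Solution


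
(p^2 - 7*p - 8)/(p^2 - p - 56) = (p + 1)/(p + 7)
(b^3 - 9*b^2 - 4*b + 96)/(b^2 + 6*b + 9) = (b^2 - 12*b + 32)/(b + 3)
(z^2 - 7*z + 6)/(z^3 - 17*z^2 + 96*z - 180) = (z - 1)/(z^2 - 11*z + 30)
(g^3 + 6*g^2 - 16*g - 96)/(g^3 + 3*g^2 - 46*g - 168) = (g - 4)/(g - 7)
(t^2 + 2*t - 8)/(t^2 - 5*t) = (t^2 + 2*t - 8)/(t*(t - 5))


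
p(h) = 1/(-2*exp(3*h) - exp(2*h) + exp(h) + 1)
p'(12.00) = 0.00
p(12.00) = 0.00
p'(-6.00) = 0.00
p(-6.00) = 1.00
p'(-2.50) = -0.06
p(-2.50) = 0.93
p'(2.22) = 0.00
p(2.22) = -0.00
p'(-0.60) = 1.24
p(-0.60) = 1.09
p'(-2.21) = -0.06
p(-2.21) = 0.91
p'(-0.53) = 1.91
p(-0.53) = 1.20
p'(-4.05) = -0.02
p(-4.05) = 0.98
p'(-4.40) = -0.01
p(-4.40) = 0.99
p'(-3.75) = -0.02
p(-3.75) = 0.98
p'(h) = (6*exp(3*h) + 2*exp(2*h) - exp(h))/(-2*exp(3*h) - exp(2*h) + exp(h) + 1)^2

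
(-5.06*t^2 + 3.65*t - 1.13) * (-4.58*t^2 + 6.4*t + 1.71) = 23.1748*t^4 - 49.101*t^3 + 19.8828*t^2 - 0.9905*t - 1.9323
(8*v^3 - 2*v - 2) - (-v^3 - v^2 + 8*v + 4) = 9*v^3 + v^2 - 10*v - 6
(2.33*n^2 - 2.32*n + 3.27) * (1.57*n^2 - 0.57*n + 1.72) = 3.6581*n^4 - 4.9705*n^3 + 10.4639*n^2 - 5.8543*n + 5.6244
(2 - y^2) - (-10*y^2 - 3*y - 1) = 9*y^2 + 3*y + 3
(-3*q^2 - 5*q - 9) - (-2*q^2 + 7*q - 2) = -q^2 - 12*q - 7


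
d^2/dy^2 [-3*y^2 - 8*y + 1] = -6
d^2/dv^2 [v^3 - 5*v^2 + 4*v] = 6*v - 10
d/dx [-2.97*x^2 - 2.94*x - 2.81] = -5.94*x - 2.94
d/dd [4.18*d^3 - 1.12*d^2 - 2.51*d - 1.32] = 12.54*d^2 - 2.24*d - 2.51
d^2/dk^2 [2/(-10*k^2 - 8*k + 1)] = 8*(50*k^2 + 40*k - 8*(5*k + 2)^2 - 5)/(10*k^2 + 8*k - 1)^3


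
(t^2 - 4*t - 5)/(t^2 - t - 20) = (t + 1)/(t + 4)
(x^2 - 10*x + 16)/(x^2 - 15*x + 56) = (x - 2)/(x - 7)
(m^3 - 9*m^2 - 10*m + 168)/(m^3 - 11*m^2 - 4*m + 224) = (m - 6)/(m - 8)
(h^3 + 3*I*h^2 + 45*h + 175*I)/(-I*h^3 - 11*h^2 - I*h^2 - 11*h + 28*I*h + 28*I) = (I*h^2 - 10*h - 25*I)/(h^2 + h*(1 - 4*I) - 4*I)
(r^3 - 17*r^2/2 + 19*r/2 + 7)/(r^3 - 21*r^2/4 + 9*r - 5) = 2*(2*r^2 - 13*r - 7)/(4*r^2 - 13*r + 10)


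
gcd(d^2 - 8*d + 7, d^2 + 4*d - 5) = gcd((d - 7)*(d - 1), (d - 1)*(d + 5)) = d - 1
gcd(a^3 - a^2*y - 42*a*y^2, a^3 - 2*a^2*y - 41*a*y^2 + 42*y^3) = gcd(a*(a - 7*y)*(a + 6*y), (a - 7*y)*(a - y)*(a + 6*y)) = -a^2 + a*y + 42*y^2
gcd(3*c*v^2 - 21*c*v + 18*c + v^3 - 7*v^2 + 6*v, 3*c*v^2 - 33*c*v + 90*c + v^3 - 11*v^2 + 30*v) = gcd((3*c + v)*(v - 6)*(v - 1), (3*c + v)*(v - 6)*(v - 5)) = 3*c*v - 18*c + v^2 - 6*v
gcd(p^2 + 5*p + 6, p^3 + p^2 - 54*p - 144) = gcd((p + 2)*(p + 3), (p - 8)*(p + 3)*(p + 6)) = p + 3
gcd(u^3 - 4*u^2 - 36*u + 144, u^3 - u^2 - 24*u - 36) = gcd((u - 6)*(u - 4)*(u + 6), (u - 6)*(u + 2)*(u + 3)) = u - 6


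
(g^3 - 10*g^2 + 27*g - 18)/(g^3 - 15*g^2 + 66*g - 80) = (g^3 - 10*g^2 + 27*g - 18)/(g^3 - 15*g^2 + 66*g - 80)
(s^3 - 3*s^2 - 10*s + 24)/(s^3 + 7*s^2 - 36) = (s - 4)/(s + 6)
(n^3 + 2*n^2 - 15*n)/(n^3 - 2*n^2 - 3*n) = (n + 5)/(n + 1)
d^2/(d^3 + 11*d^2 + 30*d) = d/(d^2 + 11*d + 30)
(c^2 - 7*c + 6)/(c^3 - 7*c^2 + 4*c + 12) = (c - 1)/(c^2 - c - 2)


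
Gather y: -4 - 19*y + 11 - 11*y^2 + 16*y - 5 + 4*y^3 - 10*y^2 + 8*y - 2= 4*y^3 - 21*y^2 + 5*y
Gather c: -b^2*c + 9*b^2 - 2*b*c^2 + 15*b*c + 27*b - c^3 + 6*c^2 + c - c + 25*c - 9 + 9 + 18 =9*b^2 + 27*b - c^3 + c^2*(6 - 2*b) + c*(-b^2 + 15*b + 25) + 18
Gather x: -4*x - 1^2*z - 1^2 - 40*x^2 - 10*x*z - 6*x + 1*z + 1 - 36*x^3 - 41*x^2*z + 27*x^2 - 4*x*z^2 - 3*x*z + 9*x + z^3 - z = -36*x^3 + x^2*(-41*z - 13) + x*(-4*z^2 - 13*z - 1) + z^3 - z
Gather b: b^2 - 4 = b^2 - 4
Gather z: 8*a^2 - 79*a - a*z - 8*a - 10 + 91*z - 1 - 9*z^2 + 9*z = 8*a^2 - 87*a - 9*z^2 + z*(100 - a) - 11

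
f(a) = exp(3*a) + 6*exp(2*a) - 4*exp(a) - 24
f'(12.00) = 12934012510160124.64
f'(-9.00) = 0.00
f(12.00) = 4311390481196931.12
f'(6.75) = 1877642906.80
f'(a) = 3*exp(3*a) + 12*exp(2*a) - 4*exp(a)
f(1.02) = 32.38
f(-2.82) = -24.22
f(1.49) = 163.74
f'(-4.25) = -0.05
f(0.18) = -18.47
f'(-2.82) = -0.20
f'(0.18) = 17.56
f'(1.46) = 444.79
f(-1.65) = -24.54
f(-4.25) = -24.06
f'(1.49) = 480.58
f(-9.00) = -24.00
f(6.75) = 627337500.18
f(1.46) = 149.86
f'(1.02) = 145.18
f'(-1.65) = -0.30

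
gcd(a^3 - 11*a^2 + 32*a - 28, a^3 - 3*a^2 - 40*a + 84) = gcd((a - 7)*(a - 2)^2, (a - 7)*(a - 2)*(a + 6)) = a^2 - 9*a + 14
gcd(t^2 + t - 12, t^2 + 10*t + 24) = t + 4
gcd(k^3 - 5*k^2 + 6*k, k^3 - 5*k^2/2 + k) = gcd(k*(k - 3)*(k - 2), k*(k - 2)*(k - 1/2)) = k^2 - 2*k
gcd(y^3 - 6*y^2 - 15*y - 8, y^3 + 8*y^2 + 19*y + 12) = y + 1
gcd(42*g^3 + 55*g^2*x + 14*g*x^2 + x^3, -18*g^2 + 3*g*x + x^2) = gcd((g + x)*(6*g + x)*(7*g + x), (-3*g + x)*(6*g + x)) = 6*g + x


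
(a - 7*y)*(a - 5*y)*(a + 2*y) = a^3 - 10*a^2*y + 11*a*y^2 + 70*y^3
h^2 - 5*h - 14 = (h - 7)*(h + 2)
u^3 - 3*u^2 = u^2*(u - 3)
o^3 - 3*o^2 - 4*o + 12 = (o - 3)*(o - 2)*(o + 2)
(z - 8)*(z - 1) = z^2 - 9*z + 8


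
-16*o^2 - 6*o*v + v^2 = (-8*o + v)*(2*o + v)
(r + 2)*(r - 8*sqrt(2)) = r^2 - 8*sqrt(2)*r + 2*r - 16*sqrt(2)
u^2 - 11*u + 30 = (u - 6)*(u - 5)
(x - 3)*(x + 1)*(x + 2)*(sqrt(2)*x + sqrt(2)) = sqrt(2)*x^4 + sqrt(2)*x^3 - 7*sqrt(2)*x^2 - 13*sqrt(2)*x - 6*sqrt(2)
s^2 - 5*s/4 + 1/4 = (s - 1)*(s - 1/4)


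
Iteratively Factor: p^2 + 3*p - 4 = (p + 4)*(p - 1)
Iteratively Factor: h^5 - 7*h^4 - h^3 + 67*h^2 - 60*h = (h - 1)*(h^4 - 6*h^3 - 7*h^2 + 60*h) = (h - 4)*(h - 1)*(h^3 - 2*h^2 - 15*h) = h*(h - 4)*(h - 1)*(h^2 - 2*h - 15) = h*(h - 4)*(h - 1)*(h + 3)*(h - 5)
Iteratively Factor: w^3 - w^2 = (w)*(w^2 - w) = w^2*(w - 1)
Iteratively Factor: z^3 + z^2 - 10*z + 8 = (z + 4)*(z^2 - 3*z + 2) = (z - 2)*(z + 4)*(z - 1)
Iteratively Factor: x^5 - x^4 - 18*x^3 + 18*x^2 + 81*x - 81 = (x - 1)*(x^4 - 18*x^2 + 81) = (x - 3)*(x - 1)*(x^3 + 3*x^2 - 9*x - 27) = (x - 3)*(x - 1)*(x + 3)*(x^2 - 9) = (x - 3)*(x - 1)*(x + 3)^2*(x - 3)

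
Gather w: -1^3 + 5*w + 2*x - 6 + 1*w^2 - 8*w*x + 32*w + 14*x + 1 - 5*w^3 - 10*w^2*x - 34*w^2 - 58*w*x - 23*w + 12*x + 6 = -5*w^3 + w^2*(-10*x - 33) + w*(14 - 66*x) + 28*x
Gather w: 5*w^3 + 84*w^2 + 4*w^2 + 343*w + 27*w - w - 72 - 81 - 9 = 5*w^3 + 88*w^2 + 369*w - 162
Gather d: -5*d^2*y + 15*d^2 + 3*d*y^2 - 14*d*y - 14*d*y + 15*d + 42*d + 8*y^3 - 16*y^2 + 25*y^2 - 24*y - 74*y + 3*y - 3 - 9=d^2*(15 - 5*y) + d*(3*y^2 - 28*y + 57) + 8*y^3 + 9*y^2 - 95*y - 12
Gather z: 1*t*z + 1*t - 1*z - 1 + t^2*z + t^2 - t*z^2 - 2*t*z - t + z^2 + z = t^2 + z^2*(1 - t) + z*(t^2 - t) - 1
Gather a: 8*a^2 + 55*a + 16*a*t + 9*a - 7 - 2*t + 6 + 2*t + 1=8*a^2 + a*(16*t + 64)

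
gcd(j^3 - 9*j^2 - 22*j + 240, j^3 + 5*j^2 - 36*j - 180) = j^2 - j - 30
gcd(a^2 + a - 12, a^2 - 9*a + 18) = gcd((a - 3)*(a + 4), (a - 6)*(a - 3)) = a - 3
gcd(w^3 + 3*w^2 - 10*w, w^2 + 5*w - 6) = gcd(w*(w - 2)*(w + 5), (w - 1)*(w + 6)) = 1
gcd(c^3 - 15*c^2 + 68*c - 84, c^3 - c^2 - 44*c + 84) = c^2 - 8*c + 12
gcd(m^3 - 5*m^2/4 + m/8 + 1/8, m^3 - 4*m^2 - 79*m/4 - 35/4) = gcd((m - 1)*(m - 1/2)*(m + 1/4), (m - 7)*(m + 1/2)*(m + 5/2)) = 1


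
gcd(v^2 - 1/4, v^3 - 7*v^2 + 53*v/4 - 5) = v - 1/2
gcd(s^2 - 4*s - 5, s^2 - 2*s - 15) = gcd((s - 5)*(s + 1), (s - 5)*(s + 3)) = s - 5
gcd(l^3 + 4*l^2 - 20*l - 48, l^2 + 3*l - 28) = l - 4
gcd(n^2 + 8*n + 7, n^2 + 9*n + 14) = n + 7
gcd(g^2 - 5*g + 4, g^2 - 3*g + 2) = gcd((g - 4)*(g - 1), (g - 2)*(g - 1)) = g - 1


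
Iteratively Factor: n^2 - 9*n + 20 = (n - 5)*(n - 4)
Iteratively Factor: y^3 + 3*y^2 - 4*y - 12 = (y + 2)*(y^2 + y - 6) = (y - 2)*(y + 2)*(y + 3)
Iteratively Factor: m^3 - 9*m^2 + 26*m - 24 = (m - 3)*(m^2 - 6*m + 8) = (m - 3)*(m - 2)*(m - 4)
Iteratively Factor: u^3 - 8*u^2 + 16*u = (u - 4)*(u^2 - 4*u) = u*(u - 4)*(u - 4)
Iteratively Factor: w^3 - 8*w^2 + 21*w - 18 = (w - 3)*(w^2 - 5*w + 6) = (w - 3)*(w - 2)*(w - 3)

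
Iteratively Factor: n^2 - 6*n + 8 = (n - 4)*(n - 2)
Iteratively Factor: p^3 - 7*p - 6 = (p + 2)*(p^2 - 2*p - 3) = (p + 1)*(p + 2)*(p - 3)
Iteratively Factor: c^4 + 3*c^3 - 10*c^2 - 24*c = (c)*(c^3 + 3*c^2 - 10*c - 24) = c*(c - 3)*(c^2 + 6*c + 8) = c*(c - 3)*(c + 2)*(c + 4)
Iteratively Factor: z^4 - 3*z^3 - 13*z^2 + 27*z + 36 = (z - 3)*(z^3 - 13*z - 12) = (z - 4)*(z - 3)*(z^2 + 4*z + 3) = (z - 4)*(z - 3)*(z + 1)*(z + 3)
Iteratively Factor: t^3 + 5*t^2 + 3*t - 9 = (t + 3)*(t^2 + 2*t - 3) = (t + 3)^2*(t - 1)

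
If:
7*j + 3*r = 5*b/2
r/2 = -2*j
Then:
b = r/2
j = -r/4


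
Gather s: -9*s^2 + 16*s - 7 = -9*s^2 + 16*s - 7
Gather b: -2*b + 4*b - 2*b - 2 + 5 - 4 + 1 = 0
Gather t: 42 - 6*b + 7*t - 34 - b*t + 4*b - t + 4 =-2*b + t*(6 - b) + 12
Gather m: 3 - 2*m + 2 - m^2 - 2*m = -m^2 - 4*m + 5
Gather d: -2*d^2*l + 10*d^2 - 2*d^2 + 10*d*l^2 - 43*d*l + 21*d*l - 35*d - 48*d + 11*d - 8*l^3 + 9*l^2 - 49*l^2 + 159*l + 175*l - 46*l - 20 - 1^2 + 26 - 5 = d^2*(8 - 2*l) + d*(10*l^2 - 22*l - 72) - 8*l^3 - 40*l^2 + 288*l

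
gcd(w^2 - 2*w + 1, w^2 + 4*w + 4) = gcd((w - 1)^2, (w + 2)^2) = 1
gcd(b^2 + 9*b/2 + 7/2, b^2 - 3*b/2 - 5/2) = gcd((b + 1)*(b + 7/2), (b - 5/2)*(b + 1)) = b + 1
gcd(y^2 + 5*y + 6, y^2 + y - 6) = y + 3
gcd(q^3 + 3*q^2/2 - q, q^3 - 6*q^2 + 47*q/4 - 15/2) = 1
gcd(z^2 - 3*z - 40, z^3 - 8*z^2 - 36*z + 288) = z - 8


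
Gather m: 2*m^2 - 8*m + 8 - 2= 2*m^2 - 8*m + 6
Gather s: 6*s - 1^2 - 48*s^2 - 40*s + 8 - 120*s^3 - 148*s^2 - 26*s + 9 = -120*s^3 - 196*s^2 - 60*s + 16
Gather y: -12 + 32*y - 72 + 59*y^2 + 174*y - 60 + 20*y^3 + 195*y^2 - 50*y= 20*y^3 + 254*y^2 + 156*y - 144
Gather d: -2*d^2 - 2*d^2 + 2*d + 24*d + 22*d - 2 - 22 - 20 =-4*d^2 + 48*d - 44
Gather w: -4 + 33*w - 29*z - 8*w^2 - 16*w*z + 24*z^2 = -8*w^2 + w*(33 - 16*z) + 24*z^2 - 29*z - 4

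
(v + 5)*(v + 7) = v^2 + 12*v + 35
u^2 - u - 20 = (u - 5)*(u + 4)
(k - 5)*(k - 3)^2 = k^3 - 11*k^2 + 39*k - 45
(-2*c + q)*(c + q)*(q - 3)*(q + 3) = -2*c^2*q^2 + 18*c^2 - c*q^3 + 9*c*q + q^4 - 9*q^2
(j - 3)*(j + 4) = j^2 + j - 12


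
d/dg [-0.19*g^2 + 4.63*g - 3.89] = 4.63 - 0.38*g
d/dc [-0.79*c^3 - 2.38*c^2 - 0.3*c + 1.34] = -2.37*c^2 - 4.76*c - 0.3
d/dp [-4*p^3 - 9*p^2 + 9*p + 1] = -12*p^2 - 18*p + 9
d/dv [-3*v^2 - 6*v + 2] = -6*v - 6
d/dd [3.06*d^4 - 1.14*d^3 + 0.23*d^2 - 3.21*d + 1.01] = 12.24*d^3 - 3.42*d^2 + 0.46*d - 3.21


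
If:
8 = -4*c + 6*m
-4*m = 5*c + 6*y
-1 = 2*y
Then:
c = -7/23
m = 26/23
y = -1/2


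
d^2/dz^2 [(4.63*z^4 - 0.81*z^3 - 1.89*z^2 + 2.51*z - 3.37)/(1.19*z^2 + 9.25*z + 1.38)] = (13.113086*z^6 + 305.78835*z^5 + 2422.546566*z^4 + 858.397486*z^3 + 33.7595700000001*z^2 - 256.558566*z - 636.901754)/(1.685159*z^6 + 39.296775*z^5 + 311.320779*z^4 + 882.595225*z^3 + 361.027458*z^2 + 52.8471*z + 2.628072)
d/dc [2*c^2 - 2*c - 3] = 4*c - 2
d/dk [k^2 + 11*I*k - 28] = 2*k + 11*I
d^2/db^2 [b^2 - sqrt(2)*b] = 2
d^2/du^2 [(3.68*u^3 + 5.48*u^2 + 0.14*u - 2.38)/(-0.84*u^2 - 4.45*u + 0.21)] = (-3.5527136788005e-15*u^5 - 106.273792*u^3 + 24.909696*u^2 + 52.256736*u + 94.354568)/(0.592704*u^6 + 9.41976*u^5 + 49.457772*u^4 + 83.411245*u^3 - 12.364443*u^2 + 0.588735*u - 0.009261)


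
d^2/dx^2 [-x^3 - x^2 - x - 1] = -6*x - 2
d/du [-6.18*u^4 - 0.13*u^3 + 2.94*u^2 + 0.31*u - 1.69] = -24.72*u^3 - 0.39*u^2 + 5.88*u + 0.31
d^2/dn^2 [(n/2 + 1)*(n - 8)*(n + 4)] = 3*n - 2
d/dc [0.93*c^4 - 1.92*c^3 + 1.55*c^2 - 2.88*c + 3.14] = 3.72*c^3 - 5.76*c^2 + 3.1*c - 2.88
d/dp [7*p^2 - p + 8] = 14*p - 1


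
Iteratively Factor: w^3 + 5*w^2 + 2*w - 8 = (w - 1)*(w^2 + 6*w + 8) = (w - 1)*(w + 2)*(w + 4)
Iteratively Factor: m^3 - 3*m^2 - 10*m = (m)*(m^2 - 3*m - 10) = m*(m - 5)*(m + 2)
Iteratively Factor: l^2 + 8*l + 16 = (l + 4)*(l + 4)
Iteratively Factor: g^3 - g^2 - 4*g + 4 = (g + 2)*(g^2 - 3*g + 2) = (g - 1)*(g + 2)*(g - 2)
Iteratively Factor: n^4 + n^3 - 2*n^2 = (n + 2)*(n^3 - n^2) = (n - 1)*(n + 2)*(n^2) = n*(n - 1)*(n + 2)*(n)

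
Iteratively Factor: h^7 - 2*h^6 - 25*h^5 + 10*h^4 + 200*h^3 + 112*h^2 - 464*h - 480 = (h - 2)*(h^6 - 25*h^4 - 40*h^3 + 120*h^2 + 352*h + 240) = (h - 2)*(h + 2)*(h^5 - 2*h^4 - 21*h^3 + 2*h^2 + 116*h + 120) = (h - 3)*(h - 2)*(h + 2)*(h^4 + h^3 - 18*h^2 - 52*h - 40) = (h - 3)*(h - 2)*(h + 2)^2*(h^3 - h^2 - 16*h - 20) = (h - 3)*(h - 2)*(h + 2)^3*(h^2 - 3*h - 10) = (h - 5)*(h - 3)*(h - 2)*(h + 2)^3*(h + 2)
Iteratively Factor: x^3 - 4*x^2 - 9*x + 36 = (x - 4)*(x^2 - 9) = (x - 4)*(x - 3)*(x + 3)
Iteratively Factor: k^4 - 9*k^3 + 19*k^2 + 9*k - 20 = (k - 4)*(k^3 - 5*k^2 - k + 5) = (k - 4)*(k + 1)*(k^2 - 6*k + 5) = (k - 5)*(k - 4)*(k + 1)*(k - 1)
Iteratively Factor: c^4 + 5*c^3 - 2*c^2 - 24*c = (c - 2)*(c^3 + 7*c^2 + 12*c) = (c - 2)*(c + 4)*(c^2 + 3*c) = c*(c - 2)*(c + 4)*(c + 3)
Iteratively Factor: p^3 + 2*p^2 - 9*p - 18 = (p + 2)*(p^2 - 9) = (p + 2)*(p + 3)*(p - 3)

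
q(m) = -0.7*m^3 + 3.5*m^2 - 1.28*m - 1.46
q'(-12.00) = -387.68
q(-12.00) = 1727.50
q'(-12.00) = -387.68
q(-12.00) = 1727.50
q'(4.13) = -8.19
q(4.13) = 3.64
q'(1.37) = 4.37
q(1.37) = 1.56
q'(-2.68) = -35.12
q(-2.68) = 40.58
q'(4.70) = -14.77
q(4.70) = -2.84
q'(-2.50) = -31.90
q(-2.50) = 34.55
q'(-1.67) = -18.83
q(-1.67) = 13.70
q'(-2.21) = -27.01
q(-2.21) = 26.02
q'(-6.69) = -142.10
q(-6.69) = 373.34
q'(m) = -2.1*m^2 + 7.0*m - 1.28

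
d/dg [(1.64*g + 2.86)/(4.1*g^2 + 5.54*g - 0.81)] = (6.724*g^2 + 9.0856*g - (1.64*g + 2.86)*(8.2*g + 5.54) - 1.3284)/(4.1*g^2 + 5.54*g - 0.81)^2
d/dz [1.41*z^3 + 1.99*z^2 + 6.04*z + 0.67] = 4.23*z^2 + 3.98*z + 6.04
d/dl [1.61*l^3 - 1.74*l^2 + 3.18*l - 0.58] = 4.83*l^2 - 3.48*l + 3.18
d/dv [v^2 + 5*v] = 2*v + 5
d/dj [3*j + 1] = 3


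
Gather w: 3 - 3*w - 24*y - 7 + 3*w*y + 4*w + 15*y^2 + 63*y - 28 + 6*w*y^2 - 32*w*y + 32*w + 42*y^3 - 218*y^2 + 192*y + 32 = w*(6*y^2 - 29*y + 33) + 42*y^3 - 203*y^2 + 231*y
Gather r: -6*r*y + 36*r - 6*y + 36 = r*(36 - 6*y) - 6*y + 36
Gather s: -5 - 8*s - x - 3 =-8*s - x - 8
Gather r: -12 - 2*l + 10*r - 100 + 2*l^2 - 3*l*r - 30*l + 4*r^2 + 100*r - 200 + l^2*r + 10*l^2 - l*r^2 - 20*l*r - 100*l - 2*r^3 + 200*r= 12*l^2 - 132*l - 2*r^3 + r^2*(4 - l) + r*(l^2 - 23*l + 310) - 312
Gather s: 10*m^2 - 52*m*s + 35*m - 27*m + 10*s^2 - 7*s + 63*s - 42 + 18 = 10*m^2 + 8*m + 10*s^2 + s*(56 - 52*m) - 24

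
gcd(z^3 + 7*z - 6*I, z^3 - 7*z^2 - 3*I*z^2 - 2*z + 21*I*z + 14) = z^2 - 3*I*z - 2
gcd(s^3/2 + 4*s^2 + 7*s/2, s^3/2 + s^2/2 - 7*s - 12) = 1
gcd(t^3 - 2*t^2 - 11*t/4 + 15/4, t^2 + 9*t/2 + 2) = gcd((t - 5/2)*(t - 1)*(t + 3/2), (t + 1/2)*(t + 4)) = 1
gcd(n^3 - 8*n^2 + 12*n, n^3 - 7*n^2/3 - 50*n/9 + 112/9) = n - 2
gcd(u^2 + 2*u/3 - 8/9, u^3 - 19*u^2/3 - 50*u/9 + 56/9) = u^2 + 2*u/3 - 8/9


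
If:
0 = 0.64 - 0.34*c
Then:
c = 1.88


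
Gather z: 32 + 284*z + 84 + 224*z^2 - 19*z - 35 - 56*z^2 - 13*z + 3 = 168*z^2 + 252*z + 84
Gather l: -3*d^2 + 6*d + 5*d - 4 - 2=-3*d^2 + 11*d - 6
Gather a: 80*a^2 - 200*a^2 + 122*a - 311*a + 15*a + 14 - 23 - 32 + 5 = -120*a^2 - 174*a - 36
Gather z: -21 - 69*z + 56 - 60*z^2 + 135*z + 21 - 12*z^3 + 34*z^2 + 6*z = -12*z^3 - 26*z^2 + 72*z + 56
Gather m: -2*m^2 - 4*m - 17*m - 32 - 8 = -2*m^2 - 21*m - 40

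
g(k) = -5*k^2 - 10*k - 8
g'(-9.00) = 80.00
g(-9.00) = -323.00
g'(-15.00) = 140.00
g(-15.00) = -983.00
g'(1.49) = -24.90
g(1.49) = -34.00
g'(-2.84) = 18.40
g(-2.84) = -19.93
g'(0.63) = -16.30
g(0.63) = -16.28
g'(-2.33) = 13.30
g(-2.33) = -11.84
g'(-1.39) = 3.90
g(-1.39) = -3.76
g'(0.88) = -18.80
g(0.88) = -20.67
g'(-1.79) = 7.90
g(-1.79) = -6.12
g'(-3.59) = 25.90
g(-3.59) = -36.54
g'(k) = -10*k - 10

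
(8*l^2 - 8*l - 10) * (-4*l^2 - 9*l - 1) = -32*l^4 - 40*l^3 + 104*l^2 + 98*l + 10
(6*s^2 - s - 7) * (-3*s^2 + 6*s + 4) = -18*s^4 + 39*s^3 + 39*s^2 - 46*s - 28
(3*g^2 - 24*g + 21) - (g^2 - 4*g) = 2*g^2 - 20*g + 21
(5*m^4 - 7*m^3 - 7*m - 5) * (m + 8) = 5*m^5 + 33*m^4 - 56*m^3 - 7*m^2 - 61*m - 40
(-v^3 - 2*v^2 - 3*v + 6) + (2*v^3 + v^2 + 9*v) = v^3 - v^2 + 6*v + 6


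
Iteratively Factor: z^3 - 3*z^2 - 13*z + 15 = (z - 1)*(z^2 - 2*z - 15) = (z - 1)*(z + 3)*(z - 5)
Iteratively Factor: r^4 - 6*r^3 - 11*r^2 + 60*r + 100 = (r - 5)*(r^3 - r^2 - 16*r - 20) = (r - 5)*(r + 2)*(r^2 - 3*r - 10) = (r - 5)*(r + 2)^2*(r - 5)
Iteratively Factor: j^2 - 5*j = (j - 5)*(j)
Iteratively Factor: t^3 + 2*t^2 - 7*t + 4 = (t - 1)*(t^2 + 3*t - 4) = (t - 1)^2*(t + 4)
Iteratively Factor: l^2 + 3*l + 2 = (l + 2)*(l + 1)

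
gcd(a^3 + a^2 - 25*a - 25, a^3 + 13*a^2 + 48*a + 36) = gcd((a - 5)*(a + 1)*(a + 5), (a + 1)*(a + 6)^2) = a + 1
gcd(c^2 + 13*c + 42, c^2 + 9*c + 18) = c + 6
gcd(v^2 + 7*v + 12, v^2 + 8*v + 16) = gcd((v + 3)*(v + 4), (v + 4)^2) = v + 4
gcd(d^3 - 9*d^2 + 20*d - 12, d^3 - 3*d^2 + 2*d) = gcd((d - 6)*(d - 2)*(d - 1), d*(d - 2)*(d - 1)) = d^2 - 3*d + 2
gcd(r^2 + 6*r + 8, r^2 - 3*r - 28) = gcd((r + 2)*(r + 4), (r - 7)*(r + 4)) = r + 4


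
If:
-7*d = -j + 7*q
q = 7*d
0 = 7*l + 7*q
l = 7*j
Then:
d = 0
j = 0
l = 0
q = 0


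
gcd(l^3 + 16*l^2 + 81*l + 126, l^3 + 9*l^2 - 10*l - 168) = l^2 + 13*l + 42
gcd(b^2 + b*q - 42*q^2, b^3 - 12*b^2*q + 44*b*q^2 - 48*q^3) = -b + 6*q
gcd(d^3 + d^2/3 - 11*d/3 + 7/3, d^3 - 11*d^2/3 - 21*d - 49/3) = d + 7/3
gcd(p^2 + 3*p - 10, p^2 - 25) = p + 5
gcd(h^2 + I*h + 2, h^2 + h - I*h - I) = h - I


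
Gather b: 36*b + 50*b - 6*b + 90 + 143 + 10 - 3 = 80*b + 240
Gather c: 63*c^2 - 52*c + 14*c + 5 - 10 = 63*c^2 - 38*c - 5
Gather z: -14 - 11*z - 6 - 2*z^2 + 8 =-2*z^2 - 11*z - 12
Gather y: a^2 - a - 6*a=a^2 - 7*a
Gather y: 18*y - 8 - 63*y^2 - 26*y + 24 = -63*y^2 - 8*y + 16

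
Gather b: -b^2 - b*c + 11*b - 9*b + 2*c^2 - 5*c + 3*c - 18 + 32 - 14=-b^2 + b*(2 - c) + 2*c^2 - 2*c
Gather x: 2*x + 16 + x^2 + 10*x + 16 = x^2 + 12*x + 32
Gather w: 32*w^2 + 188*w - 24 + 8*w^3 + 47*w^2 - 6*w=8*w^3 + 79*w^2 + 182*w - 24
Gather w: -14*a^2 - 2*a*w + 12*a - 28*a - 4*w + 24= -14*a^2 - 16*a + w*(-2*a - 4) + 24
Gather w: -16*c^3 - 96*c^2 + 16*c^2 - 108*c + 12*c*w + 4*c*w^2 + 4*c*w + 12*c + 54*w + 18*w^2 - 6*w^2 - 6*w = -16*c^3 - 80*c^2 - 96*c + w^2*(4*c + 12) + w*(16*c + 48)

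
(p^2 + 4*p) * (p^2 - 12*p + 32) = p^4 - 8*p^3 - 16*p^2 + 128*p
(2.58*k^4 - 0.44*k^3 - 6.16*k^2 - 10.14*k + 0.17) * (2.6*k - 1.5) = 6.708*k^5 - 5.014*k^4 - 15.356*k^3 - 17.124*k^2 + 15.652*k - 0.255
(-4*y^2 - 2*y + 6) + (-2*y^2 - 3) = -6*y^2 - 2*y + 3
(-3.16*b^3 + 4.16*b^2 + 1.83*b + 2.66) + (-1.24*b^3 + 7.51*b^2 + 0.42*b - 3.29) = -4.4*b^3 + 11.67*b^2 + 2.25*b - 0.63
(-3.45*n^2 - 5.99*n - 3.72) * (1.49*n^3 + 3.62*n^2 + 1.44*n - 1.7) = -5.1405*n^5 - 21.4141*n^4 - 32.1946*n^3 - 16.227*n^2 + 4.8262*n + 6.324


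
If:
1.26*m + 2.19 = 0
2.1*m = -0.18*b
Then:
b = 20.28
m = -1.74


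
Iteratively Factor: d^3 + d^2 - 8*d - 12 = (d - 3)*(d^2 + 4*d + 4) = (d - 3)*(d + 2)*(d + 2)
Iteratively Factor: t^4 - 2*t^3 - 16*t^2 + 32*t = (t - 2)*(t^3 - 16*t) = (t - 2)*(t + 4)*(t^2 - 4*t) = (t - 4)*(t - 2)*(t + 4)*(t)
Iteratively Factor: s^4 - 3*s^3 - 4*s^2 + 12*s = (s - 2)*(s^3 - s^2 - 6*s) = (s - 2)*(s + 2)*(s^2 - 3*s) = (s - 3)*(s - 2)*(s + 2)*(s)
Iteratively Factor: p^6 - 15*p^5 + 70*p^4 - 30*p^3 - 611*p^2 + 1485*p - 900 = (p + 3)*(p^5 - 18*p^4 + 124*p^3 - 402*p^2 + 595*p - 300) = (p - 3)*(p + 3)*(p^4 - 15*p^3 + 79*p^2 - 165*p + 100) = (p - 5)*(p - 3)*(p + 3)*(p^3 - 10*p^2 + 29*p - 20) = (p - 5)*(p - 4)*(p - 3)*(p + 3)*(p^2 - 6*p + 5) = (p - 5)^2*(p - 4)*(p - 3)*(p + 3)*(p - 1)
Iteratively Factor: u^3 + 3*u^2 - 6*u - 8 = (u + 1)*(u^2 + 2*u - 8) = (u - 2)*(u + 1)*(u + 4)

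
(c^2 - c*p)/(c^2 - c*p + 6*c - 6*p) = c/(c + 6)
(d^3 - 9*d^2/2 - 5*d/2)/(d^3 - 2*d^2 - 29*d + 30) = d*(2*d^2 - 9*d - 5)/(2*(d^3 - 2*d^2 - 29*d + 30))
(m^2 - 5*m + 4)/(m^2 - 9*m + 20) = (m - 1)/(m - 5)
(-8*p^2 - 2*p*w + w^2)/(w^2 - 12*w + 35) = (-8*p^2 - 2*p*w + w^2)/(w^2 - 12*w + 35)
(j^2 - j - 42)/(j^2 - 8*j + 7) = (j + 6)/(j - 1)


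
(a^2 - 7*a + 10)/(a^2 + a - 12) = (a^2 - 7*a + 10)/(a^2 + a - 12)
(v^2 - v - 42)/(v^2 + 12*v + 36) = (v - 7)/(v + 6)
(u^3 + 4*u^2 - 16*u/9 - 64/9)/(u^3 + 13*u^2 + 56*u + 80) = (u^2 - 16/9)/(u^2 + 9*u + 20)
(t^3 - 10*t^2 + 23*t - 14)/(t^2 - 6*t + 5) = (t^2 - 9*t + 14)/(t - 5)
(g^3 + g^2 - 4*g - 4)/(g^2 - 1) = (g^2 - 4)/(g - 1)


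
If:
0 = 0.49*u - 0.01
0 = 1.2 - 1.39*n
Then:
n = 0.86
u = 0.02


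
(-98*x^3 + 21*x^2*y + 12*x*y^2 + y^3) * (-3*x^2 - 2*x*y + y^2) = 294*x^5 + 133*x^4*y - 176*x^3*y^2 - 6*x^2*y^3 + 10*x*y^4 + y^5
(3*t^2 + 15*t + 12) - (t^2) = 2*t^2 + 15*t + 12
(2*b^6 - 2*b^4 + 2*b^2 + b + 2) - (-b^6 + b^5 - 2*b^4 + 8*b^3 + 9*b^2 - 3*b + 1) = 3*b^6 - b^5 - 8*b^3 - 7*b^2 + 4*b + 1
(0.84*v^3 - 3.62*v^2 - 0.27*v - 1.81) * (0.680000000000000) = 0.5712*v^3 - 2.4616*v^2 - 0.1836*v - 1.2308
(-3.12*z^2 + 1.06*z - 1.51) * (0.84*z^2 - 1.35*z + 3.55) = -2.6208*z^4 + 5.1024*z^3 - 13.7754*z^2 + 5.8015*z - 5.3605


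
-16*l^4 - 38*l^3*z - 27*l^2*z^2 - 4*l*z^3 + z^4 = (-8*l + z)*(l + z)^2*(2*l + z)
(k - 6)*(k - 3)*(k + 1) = k^3 - 8*k^2 + 9*k + 18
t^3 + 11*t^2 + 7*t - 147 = (t - 3)*(t + 7)^2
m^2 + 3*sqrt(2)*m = m*(m + 3*sqrt(2))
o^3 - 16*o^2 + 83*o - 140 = (o - 7)*(o - 5)*(o - 4)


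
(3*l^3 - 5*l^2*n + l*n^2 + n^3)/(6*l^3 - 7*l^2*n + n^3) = (l - n)/(2*l - n)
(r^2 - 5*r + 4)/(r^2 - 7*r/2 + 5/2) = 2*(r - 4)/(2*r - 5)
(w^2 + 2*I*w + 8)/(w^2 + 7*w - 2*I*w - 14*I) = (w + 4*I)/(w + 7)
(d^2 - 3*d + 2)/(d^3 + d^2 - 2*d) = (d - 2)/(d*(d + 2))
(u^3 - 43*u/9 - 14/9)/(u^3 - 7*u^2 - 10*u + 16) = (u^2 - 2*u - 7/9)/(u^2 - 9*u + 8)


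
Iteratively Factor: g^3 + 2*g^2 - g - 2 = (g + 1)*(g^2 + g - 2) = (g + 1)*(g + 2)*(g - 1)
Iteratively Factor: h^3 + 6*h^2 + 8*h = (h + 2)*(h^2 + 4*h) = (h + 2)*(h + 4)*(h)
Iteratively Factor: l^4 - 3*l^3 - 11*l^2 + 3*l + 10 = (l + 1)*(l^3 - 4*l^2 - 7*l + 10) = (l + 1)*(l + 2)*(l^2 - 6*l + 5) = (l - 5)*(l + 1)*(l + 2)*(l - 1)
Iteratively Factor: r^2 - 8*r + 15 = (r - 3)*(r - 5)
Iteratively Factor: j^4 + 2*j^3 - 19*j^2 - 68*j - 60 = (j + 2)*(j^3 - 19*j - 30) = (j + 2)*(j + 3)*(j^2 - 3*j - 10) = (j + 2)^2*(j + 3)*(j - 5)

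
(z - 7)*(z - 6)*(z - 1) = z^3 - 14*z^2 + 55*z - 42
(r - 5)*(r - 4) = r^2 - 9*r + 20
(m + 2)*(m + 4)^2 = m^3 + 10*m^2 + 32*m + 32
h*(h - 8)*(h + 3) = h^3 - 5*h^2 - 24*h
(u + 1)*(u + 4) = u^2 + 5*u + 4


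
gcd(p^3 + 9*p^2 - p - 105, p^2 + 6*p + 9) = 1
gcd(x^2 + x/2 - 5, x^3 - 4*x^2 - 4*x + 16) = x - 2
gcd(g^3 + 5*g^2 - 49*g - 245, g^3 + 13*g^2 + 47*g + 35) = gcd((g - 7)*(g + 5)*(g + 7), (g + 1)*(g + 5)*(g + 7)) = g^2 + 12*g + 35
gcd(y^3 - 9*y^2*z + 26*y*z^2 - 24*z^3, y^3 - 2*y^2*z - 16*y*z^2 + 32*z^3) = y^2 - 6*y*z + 8*z^2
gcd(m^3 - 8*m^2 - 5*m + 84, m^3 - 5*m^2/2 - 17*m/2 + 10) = m - 4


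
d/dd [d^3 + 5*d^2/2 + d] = 3*d^2 + 5*d + 1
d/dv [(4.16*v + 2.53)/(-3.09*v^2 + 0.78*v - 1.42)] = (12.8544*v^2 + 15.6354*v - 7.8806)/(9.5481*v^4 - 4.8204*v^3 + 9.384*v^2 - 2.2152*v + 2.0164)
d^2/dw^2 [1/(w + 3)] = 2/(w + 3)^3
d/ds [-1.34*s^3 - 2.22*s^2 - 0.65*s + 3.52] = -4.02*s^2 - 4.44*s - 0.65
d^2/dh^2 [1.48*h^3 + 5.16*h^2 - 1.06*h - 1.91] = 8.88*h + 10.32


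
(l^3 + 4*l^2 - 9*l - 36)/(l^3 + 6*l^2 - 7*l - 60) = (l + 3)/(l + 5)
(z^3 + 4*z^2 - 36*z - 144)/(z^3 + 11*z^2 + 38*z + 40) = (z^2 - 36)/(z^2 + 7*z + 10)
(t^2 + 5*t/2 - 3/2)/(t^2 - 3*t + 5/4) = 2*(t + 3)/(2*t - 5)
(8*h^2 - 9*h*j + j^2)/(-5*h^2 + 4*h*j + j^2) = (-8*h + j)/(5*h + j)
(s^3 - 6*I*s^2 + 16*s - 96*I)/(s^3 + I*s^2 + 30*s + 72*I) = (s - 4*I)/(s + 3*I)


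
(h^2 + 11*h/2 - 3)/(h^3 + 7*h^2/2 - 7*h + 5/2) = (h + 6)/(h^2 + 4*h - 5)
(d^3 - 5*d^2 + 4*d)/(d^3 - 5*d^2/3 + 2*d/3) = 3*(d - 4)/(3*d - 2)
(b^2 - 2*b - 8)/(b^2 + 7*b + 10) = (b - 4)/(b + 5)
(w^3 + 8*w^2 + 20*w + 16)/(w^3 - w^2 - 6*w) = (w^2 + 6*w + 8)/(w*(w - 3))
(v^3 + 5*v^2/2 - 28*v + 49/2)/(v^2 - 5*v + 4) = (2*v^2 + 7*v - 49)/(2*(v - 4))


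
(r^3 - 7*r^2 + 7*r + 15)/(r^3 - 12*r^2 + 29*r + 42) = (r^2 - 8*r + 15)/(r^2 - 13*r + 42)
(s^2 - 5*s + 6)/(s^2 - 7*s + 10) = (s - 3)/(s - 5)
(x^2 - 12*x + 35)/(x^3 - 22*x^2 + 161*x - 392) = (x - 5)/(x^2 - 15*x + 56)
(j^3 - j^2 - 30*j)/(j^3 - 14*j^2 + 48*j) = (j + 5)/(j - 8)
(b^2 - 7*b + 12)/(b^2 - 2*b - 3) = (b - 4)/(b + 1)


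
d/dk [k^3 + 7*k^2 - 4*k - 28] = 3*k^2 + 14*k - 4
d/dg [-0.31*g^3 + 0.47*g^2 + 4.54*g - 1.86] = -0.93*g^2 + 0.94*g + 4.54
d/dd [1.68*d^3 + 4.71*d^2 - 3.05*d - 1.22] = 5.04*d^2 + 9.42*d - 3.05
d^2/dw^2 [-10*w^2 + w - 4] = -20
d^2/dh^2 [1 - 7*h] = 0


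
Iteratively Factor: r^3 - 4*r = (r)*(r^2 - 4) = r*(r + 2)*(r - 2)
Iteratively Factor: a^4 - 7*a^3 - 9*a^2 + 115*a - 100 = (a - 1)*(a^3 - 6*a^2 - 15*a + 100) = (a - 1)*(a + 4)*(a^2 - 10*a + 25) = (a - 5)*(a - 1)*(a + 4)*(a - 5)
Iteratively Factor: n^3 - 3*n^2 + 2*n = (n - 2)*(n^2 - n) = n*(n - 2)*(n - 1)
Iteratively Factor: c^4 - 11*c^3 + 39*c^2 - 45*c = (c - 3)*(c^3 - 8*c^2 + 15*c) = (c - 3)^2*(c^2 - 5*c) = c*(c - 3)^2*(c - 5)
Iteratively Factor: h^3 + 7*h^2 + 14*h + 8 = (h + 1)*(h^2 + 6*h + 8) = (h + 1)*(h + 2)*(h + 4)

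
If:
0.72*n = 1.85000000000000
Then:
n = 2.57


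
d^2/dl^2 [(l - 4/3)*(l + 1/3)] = 2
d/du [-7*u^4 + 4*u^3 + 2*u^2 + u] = -28*u^3 + 12*u^2 + 4*u + 1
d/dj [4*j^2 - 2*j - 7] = 8*j - 2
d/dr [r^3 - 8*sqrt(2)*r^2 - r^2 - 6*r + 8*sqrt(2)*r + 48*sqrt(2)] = 3*r^2 - 16*sqrt(2)*r - 2*r - 6 + 8*sqrt(2)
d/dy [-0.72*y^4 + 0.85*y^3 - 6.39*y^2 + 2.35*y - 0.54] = -2.88*y^3 + 2.55*y^2 - 12.78*y + 2.35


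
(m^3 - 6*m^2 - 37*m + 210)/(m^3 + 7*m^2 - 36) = (m^2 - 12*m + 35)/(m^2 + m - 6)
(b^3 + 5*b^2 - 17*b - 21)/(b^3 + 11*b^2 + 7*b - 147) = (b + 1)/(b + 7)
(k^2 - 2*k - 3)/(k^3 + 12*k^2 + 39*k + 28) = (k - 3)/(k^2 + 11*k + 28)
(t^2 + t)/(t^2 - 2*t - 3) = t/(t - 3)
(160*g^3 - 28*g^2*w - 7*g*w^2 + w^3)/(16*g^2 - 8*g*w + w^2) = (-40*g^2 - 3*g*w + w^2)/(-4*g + w)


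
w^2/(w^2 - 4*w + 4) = w^2/(w^2 - 4*w + 4)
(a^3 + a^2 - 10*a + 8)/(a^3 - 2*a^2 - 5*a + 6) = (a^2 + 2*a - 8)/(a^2 - a - 6)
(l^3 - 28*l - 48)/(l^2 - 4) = (l^2 - 2*l - 24)/(l - 2)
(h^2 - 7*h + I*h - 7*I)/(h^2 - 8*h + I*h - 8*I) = (h - 7)/(h - 8)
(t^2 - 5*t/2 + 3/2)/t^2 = 1 - 5/(2*t) + 3/(2*t^2)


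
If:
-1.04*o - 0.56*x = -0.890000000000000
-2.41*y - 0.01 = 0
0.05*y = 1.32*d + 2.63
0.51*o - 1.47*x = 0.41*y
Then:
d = -1.99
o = 0.72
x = 0.25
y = -0.00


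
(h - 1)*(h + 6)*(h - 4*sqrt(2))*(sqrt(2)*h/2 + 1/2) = sqrt(2)*h^4/2 - 7*h^3/2 + 5*sqrt(2)*h^3/2 - 35*h^2/2 - 5*sqrt(2)*h^2 - 10*sqrt(2)*h + 21*h + 12*sqrt(2)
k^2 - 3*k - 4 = (k - 4)*(k + 1)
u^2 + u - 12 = (u - 3)*(u + 4)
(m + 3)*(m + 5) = m^2 + 8*m + 15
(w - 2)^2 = w^2 - 4*w + 4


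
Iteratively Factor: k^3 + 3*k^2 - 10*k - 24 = (k + 4)*(k^2 - k - 6) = (k - 3)*(k + 4)*(k + 2)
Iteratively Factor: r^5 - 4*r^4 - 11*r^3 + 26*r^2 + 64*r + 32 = (r + 1)*(r^4 - 5*r^3 - 6*r^2 + 32*r + 32) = (r + 1)*(r + 2)*(r^3 - 7*r^2 + 8*r + 16) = (r - 4)*(r + 1)*(r + 2)*(r^2 - 3*r - 4) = (r - 4)*(r + 1)^2*(r + 2)*(r - 4)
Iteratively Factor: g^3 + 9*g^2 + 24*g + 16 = (g + 1)*(g^2 + 8*g + 16) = (g + 1)*(g + 4)*(g + 4)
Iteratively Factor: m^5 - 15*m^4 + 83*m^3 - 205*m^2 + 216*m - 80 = (m - 4)*(m^4 - 11*m^3 + 39*m^2 - 49*m + 20) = (m - 5)*(m - 4)*(m^3 - 6*m^2 + 9*m - 4) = (m - 5)*(m - 4)*(m - 1)*(m^2 - 5*m + 4) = (m - 5)*(m - 4)^2*(m - 1)*(m - 1)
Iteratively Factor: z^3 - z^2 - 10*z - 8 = (z - 4)*(z^2 + 3*z + 2) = (z - 4)*(z + 2)*(z + 1)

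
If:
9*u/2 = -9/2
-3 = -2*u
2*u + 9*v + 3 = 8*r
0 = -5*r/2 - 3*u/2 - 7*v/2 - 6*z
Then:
No Solution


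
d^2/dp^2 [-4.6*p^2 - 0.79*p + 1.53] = -9.20000000000000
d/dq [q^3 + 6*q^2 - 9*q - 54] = 3*q^2 + 12*q - 9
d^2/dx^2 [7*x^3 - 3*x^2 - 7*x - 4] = 42*x - 6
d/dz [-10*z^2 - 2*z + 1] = -20*z - 2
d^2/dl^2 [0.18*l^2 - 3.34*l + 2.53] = 0.360000000000000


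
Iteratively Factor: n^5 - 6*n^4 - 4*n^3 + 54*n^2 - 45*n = (n)*(n^4 - 6*n^3 - 4*n^2 + 54*n - 45) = n*(n - 5)*(n^3 - n^2 - 9*n + 9) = n*(n - 5)*(n - 3)*(n^2 + 2*n - 3) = n*(n - 5)*(n - 3)*(n - 1)*(n + 3)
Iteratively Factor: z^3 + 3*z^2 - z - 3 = (z + 3)*(z^2 - 1) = (z + 1)*(z + 3)*(z - 1)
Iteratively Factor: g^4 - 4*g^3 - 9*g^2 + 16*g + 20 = (g - 2)*(g^3 - 2*g^2 - 13*g - 10) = (g - 2)*(g + 2)*(g^2 - 4*g - 5) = (g - 2)*(g + 1)*(g + 2)*(g - 5)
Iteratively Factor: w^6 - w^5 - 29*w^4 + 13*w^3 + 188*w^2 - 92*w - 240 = (w + 4)*(w^5 - 5*w^4 - 9*w^3 + 49*w^2 - 8*w - 60) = (w - 5)*(w + 4)*(w^4 - 9*w^2 + 4*w + 12) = (w - 5)*(w - 2)*(w + 4)*(w^3 + 2*w^2 - 5*w - 6) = (w - 5)*(w - 2)*(w + 3)*(w + 4)*(w^2 - w - 2) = (w - 5)*(w - 2)*(w + 1)*(w + 3)*(w + 4)*(w - 2)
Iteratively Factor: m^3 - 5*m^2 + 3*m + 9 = (m - 3)*(m^2 - 2*m - 3) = (m - 3)^2*(m + 1)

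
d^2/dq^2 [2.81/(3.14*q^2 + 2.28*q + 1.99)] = (-55.410952*q^2 - 40.234704*q + 2.81*(6.28*q + 2.28)*(12.56*q + 4.56) - 35.117132)/(3.14*q^2 + 2.28*q + 1.99)^3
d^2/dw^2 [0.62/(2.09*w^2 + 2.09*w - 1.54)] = (-5.416444*w^2 - 5.416444*w + 0.62*(4.18*w + 2.09)*(8.36*w + 4.18) + 3.991064)/(2.09*w^2 + 2.09*w - 1.54)^3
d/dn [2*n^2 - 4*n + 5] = 4*n - 4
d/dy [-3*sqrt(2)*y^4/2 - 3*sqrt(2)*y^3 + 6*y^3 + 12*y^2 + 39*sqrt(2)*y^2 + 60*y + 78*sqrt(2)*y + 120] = -6*sqrt(2)*y^3 - 9*sqrt(2)*y^2 + 18*y^2 + 24*y + 78*sqrt(2)*y + 60 + 78*sqrt(2)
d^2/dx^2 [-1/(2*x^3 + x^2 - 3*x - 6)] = 2*((6*x + 1)*(2*x^3 + x^2 - 3*x - 6) - (6*x^2 + 2*x - 3)^2)/(2*x^3 + x^2 - 3*x - 6)^3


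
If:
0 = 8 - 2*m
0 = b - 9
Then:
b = 9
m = 4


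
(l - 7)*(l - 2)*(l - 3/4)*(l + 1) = l^4 - 35*l^3/4 + 11*l^2 + 41*l/4 - 21/2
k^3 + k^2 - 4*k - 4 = (k - 2)*(k + 1)*(k + 2)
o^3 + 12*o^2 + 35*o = o*(o + 5)*(o + 7)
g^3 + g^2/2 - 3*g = g*(g - 3/2)*(g + 2)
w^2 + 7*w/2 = w*(w + 7/2)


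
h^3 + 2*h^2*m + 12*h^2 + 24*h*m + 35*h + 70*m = (h + 5)*(h + 7)*(h + 2*m)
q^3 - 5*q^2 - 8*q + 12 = (q - 6)*(q - 1)*(q + 2)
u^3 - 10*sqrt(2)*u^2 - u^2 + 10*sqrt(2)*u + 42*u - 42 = (u - 1)*(u - 7*sqrt(2))*(u - 3*sqrt(2))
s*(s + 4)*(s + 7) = s^3 + 11*s^2 + 28*s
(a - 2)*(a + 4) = a^2 + 2*a - 8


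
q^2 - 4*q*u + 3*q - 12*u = (q + 3)*(q - 4*u)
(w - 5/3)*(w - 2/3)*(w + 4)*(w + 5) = w^4 + 20*w^3/3 + w^2/9 - 110*w/3 + 200/9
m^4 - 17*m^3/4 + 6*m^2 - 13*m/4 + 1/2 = (m - 2)*(m - 1)^2*(m - 1/4)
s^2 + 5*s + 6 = (s + 2)*(s + 3)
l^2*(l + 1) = l^3 + l^2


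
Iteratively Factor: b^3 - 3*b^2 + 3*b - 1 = (b - 1)*(b^2 - 2*b + 1) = (b - 1)^2*(b - 1)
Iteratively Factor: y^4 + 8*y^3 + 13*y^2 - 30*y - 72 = (y + 4)*(y^3 + 4*y^2 - 3*y - 18) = (y + 3)*(y + 4)*(y^2 + y - 6) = (y - 2)*(y + 3)*(y + 4)*(y + 3)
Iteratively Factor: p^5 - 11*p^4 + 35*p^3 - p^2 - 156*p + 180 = (p + 2)*(p^4 - 13*p^3 + 61*p^2 - 123*p + 90) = (p - 2)*(p + 2)*(p^3 - 11*p^2 + 39*p - 45) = (p - 3)*(p - 2)*(p + 2)*(p^2 - 8*p + 15) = (p - 3)^2*(p - 2)*(p + 2)*(p - 5)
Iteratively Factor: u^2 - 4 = (u + 2)*(u - 2)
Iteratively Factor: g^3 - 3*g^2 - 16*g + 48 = (g + 4)*(g^2 - 7*g + 12) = (g - 4)*(g + 4)*(g - 3)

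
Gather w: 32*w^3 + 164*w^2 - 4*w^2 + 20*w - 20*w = 32*w^3 + 160*w^2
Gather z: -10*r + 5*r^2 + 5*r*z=5*r^2 + 5*r*z - 10*r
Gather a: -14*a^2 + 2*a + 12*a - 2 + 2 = -14*a^2 + 14*a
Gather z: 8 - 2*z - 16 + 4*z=2*z - 8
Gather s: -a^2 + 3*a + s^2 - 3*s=-a^2 + 3*a + s^2 - 3*s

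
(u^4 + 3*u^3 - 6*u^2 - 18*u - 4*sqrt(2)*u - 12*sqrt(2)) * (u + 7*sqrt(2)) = u^5 + 3*u^4 + 7*sqrt(2)*u^4 - 6*u^3 + 21*sqrt(2)*u^3 - 46*sqrt(2)*u^2 - 18*u^2 - 138*sqrt(2)*u - 56*u - 168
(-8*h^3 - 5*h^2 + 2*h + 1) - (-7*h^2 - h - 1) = -8*h^3 + 2*h^2 + 3*h + 2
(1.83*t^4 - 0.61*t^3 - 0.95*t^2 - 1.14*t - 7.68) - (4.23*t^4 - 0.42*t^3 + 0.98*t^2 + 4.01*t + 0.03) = -2.4*t^4 - 0.19*t^3 - 1.93*t^2 - 5.15*t - 7.71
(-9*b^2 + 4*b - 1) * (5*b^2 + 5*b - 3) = -45*b^4 - 25*b^3 + 42*b^2 - 17*b + 3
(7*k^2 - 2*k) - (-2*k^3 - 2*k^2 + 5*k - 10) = 2*k^3 + 9*k^2 - 7*k + 10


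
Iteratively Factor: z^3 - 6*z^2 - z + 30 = (z - 5)*(z^2 - z - 6) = (z - 5)*(z + 2)*(z - 3)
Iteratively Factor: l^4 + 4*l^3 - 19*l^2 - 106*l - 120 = (l + 2)*(l^3 + 2*l^2 - 23*l - 60) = (l + 2)*(l + 3)*(l^2 - l - 20) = (l + 2)*(l + 3)*(l + 4)*(l - 5)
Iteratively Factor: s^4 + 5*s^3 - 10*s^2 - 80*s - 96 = (s + 3)*(s^3 + 2*s^2 - 16*s - 32) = (s - 4)*(s + 3)*(s^2 + 6*s + 8) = (s - 4)*(s + 3)*(s + 4)*(s + 2)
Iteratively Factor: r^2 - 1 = (r - 1)*(r + 1)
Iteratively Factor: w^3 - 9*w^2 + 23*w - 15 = (w - 3)*(w^2 - 6*w + 5) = (w - 5)*(w - 3)*(w - 1)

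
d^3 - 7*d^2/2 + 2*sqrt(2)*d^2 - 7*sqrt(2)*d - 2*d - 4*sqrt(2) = (d - 4)*(d + 1/2)*(d + 2*sqrt(2))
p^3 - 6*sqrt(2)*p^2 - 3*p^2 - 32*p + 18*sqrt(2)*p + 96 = (p - 3)*(p - 8*sqrt(2))*(p + 2*sqrt(2))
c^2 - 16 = (c - 4)*(c + 4)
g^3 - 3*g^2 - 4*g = g*(g - 4)*(g + 1)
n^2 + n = n*(n + 1)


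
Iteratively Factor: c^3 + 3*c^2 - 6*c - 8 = (c + 1)*(c^2 + 2*c - 8) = (c + 1)*(c + 4)*(c - 2)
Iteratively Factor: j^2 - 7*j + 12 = (j - 3)*(j - 4)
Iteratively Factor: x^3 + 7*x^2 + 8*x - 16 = (x + 4)*(x^2 + 3*x - 4) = (x - 1)*(x + 4)*(x + 4)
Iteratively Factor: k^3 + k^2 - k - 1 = (k - 1)*(k^2 + 2*k + 1) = (k - 1)*(k + 1)*(k + 1)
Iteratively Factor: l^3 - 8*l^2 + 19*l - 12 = (l - 3)*(l^2 - 5*l + 4) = (l - 4)*(l - 3)*(l - 1)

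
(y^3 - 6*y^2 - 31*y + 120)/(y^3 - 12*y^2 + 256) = (y^2 + 2*y - 15)/(y^2 - 4*y - 32)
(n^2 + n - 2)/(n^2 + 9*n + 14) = (n - 1)/(n + 7)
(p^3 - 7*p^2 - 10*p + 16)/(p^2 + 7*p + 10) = (p^2 - 9*p + 8)/(p + 5)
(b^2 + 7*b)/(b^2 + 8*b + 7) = b/(b + 1)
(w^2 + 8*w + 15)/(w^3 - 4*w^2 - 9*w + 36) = (w + 5)/(w^2 - 7*w + 12)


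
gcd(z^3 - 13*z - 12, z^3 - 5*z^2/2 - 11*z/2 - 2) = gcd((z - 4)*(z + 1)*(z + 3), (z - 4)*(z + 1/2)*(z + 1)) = z^2 - 3*z - 4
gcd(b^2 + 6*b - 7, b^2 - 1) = b - 1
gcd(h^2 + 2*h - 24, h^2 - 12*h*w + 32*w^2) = 1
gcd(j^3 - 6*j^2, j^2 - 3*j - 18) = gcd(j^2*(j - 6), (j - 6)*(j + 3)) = j - 6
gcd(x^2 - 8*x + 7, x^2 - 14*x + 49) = x - 7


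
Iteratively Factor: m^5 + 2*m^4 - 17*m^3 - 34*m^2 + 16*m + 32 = (m + 4)*(m^4 - 2*m^3 - 9*m^2 + 2*m + 8) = (m + 1)*(m + 4)*(m^3 - 3*m^2 - 6*m + 8) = (m - 1)*(m + 1)*(m + 4)*(m^2 - 2*m - 8) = (m - 1)*(m + 1)*(m + 2)*(m + 4)*(m - 4)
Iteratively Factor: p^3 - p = (p)*(p^2 - 1) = p*(p - 1)*(p + 1)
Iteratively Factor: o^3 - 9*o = (o + 3)*(o^2 - 3*o) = (o - 3)*(o + 3)*(o)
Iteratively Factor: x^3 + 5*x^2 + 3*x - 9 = (x + 3)*(x^2 + 2*x - 3) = (x + 3)^2*(x - 1)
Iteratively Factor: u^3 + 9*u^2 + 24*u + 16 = (u + 4)*(u^2 + 5*u + 4) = (u + 4)^2*(u + 1)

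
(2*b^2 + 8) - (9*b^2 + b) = -7*b^2 - b + 8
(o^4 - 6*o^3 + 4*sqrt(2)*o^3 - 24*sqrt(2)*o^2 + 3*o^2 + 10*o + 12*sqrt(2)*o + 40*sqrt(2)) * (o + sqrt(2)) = o^5 - 6*o^4 + 5*sqrt(2)*o^4 - 30*sqrt(2)*o^3 + 11*o^3 - 38*o^2 + 15*sqrt(2)*o^2 + 24*o + 50*sqrt(2)*o + 80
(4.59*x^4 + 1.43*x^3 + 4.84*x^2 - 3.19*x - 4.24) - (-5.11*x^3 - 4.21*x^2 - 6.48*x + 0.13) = 4.59*x^4 + 6.54*x^3 + 9.05*x^2 + 3.29*x - 4.37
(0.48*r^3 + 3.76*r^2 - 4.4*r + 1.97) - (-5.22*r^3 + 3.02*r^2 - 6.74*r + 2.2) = 5.7*r^3 + 0.74*r^2 + 2.34*r - 0.23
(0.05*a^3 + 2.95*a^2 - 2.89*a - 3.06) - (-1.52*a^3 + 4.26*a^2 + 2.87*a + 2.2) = 1.57*a^3 - 1.31*a^2 - 5.76*a - 5.26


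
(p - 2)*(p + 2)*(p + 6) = p^3 + 6*p^2 - 4*p - 24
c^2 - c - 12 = (c - 4)*(c + 3)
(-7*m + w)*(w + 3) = -7*m*w - 21*m + w^2 + 3*w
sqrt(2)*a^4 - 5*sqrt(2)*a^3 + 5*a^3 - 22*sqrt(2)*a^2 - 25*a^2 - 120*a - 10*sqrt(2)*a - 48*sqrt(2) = (a - 8)*(a + 3)*(a + 2*sqrt(2))*(sqrt(2)*a + 1)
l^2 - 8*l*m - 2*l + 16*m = (l - 2)*(l - 8*m)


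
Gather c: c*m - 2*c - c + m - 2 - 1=c*(m - 3) + m - 3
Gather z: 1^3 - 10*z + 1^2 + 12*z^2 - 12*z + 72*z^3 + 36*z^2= 72*z^3 + 48*z^2 - 22*z + 2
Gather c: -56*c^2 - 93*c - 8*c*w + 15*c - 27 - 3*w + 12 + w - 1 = -56*c^2 + c*(-8*w - 78) - 2*w - 16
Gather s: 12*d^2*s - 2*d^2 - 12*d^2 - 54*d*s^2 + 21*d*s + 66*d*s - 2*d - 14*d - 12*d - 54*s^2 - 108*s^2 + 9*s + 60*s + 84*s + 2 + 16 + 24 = -14*d^2 - 28*d + s^2*(-54*d - 162) + s*(12*d^2 + 87*d + 153) + 42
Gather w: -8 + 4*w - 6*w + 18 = 10 - 2*w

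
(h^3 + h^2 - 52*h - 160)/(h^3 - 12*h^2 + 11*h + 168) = (h^2 + 9*h + 20)/(h^2 - 4*h - 21)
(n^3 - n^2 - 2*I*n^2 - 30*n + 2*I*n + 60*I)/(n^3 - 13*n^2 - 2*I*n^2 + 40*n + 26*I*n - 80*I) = (n^2 - n - 30)/(n^2 - 13*n + 40)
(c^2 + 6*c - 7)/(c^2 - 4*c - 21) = (-c^2 - 6*c + 7)/(-c^2 + 4*c + 21)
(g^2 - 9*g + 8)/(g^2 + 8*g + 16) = (g^2 - 9*g + 8)/(g^2 + 8*g + 16)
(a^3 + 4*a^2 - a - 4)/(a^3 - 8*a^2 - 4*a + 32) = (a^3 + 4*a^2 - a - 4)/(a^3 - 8*a^2 - 4*a + 32)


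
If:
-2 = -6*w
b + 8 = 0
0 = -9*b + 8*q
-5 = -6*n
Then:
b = -8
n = 5/6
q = -9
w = 1/3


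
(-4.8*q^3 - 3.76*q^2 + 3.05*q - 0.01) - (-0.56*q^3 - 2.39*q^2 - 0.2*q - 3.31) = -4.24*q^3 - 1.37*q^2 + 3.25*q + 3.3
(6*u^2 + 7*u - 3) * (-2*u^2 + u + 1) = -12*u^4 - 8*u^3 + 19*u^2 + 4*u - 3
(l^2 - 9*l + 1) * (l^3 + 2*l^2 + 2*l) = l^5 - 7*l^4 - 15*l^3 - 16*l^2 + 2*l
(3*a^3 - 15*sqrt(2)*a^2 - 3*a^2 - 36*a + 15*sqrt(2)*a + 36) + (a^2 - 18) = 3*a^3 - 15*sqrt(2)*a^2 - 2*a^2 - 36*a + 15*sqrt(2)*a + 18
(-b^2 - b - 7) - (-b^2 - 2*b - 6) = b - 1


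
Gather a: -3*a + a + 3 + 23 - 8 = 18 - 2*a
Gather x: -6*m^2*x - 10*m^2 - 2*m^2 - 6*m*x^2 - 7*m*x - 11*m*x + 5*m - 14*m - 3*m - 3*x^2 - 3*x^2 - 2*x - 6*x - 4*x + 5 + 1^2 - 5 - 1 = -12*m^2 - 12*m + x^2*(-6*m - 6) + x*(-6*m^2 - 18*m - 12)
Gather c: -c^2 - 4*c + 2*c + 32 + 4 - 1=-c^2 - 2*c + 35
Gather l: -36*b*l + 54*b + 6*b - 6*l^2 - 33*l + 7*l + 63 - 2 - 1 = 60*b - 6*l^2 + l*(-36*b - 26) + 60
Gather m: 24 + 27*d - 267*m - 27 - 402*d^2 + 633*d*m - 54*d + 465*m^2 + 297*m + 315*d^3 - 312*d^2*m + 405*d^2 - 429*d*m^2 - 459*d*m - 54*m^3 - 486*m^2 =315*d^3 + 3*d^2 - 27*d - 54*m^3 + m^2*(-429*d - 21) + m*(-312*d^2 + 174*d + 30) - 3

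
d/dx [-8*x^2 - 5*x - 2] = -16*x - 5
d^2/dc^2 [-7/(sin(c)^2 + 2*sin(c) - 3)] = (-42*sin(c) + 28*cos(c)^2 - 126)*cos(c)^2/(sin(c)^2 + 2*sin(c) - 3)^3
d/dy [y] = 1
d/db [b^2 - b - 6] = 2*b - 1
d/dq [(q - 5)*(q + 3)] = 2*q - 2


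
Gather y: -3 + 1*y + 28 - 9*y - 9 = 16 - 8*y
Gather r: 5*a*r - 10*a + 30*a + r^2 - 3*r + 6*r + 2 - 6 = 20*a + r^2 + r*(5*a + 3) - 4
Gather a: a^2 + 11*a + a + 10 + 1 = a^2 + 12*a + 11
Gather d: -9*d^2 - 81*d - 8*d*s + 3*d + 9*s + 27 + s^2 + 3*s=-9*d^2 + d*(-8*s - 78) + s^2 + 12*s + 27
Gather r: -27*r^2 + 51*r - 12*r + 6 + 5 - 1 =-27*r^2 + 39*r + 10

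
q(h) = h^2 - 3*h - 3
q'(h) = 2*h - 3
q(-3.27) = 17.50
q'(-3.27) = -9.54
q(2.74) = -3.71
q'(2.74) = 2.48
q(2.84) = -3.45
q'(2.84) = 2.68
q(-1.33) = 2.76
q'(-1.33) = -5.66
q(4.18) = 1.93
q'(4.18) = 5.36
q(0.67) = -4.56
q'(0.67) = -1.66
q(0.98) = -4.98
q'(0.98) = -1.04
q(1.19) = -5.15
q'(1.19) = -0.62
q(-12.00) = 177.00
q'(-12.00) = -27.00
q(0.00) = -3.00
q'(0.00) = -3.00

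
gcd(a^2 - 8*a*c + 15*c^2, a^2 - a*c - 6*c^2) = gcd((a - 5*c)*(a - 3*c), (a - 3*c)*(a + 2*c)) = a - 3*c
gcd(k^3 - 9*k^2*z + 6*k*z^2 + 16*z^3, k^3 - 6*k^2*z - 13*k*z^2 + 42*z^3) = -k + 2*z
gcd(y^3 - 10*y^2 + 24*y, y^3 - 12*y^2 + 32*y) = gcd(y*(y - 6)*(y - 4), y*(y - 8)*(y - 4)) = y^2 - 4*y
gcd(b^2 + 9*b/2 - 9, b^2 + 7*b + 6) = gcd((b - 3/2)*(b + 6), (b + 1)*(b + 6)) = b + 6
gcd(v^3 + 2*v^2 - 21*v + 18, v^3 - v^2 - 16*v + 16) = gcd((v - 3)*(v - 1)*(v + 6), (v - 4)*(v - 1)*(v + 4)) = v - 1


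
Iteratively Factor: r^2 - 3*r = (r)*(r - 3)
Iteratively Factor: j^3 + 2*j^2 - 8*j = (j - 2)*(j^2 + 4*j) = (j - 2)*(j + 4)*(j)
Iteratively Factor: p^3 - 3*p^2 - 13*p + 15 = (p - 1)*(p^2 - 2*p - 15) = (p - 1)*(p + 3)*(p - 5)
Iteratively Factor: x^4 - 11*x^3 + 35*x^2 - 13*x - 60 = (x - 3)*(x^3 - 8*x^2 + 11*x + 20) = (x - 5)*(x - 3)*(x^2 - 3*x - 4) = (x - 5)*(x - 3)*(x + 1)*(x - 4)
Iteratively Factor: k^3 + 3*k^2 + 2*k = (k + 1)*(k^2 + 2*k) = k*(k + 1)*(k + 2)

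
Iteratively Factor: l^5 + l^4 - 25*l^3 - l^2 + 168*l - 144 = (l - 3)*(l^4 + 4*l^3 - 13*l^2 - 40*l + 48) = (l - 3)*(l + 4)*(l^3 - 13*l + 12) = (l - 3)*(l + 4)^2*(l^2 - 4*l + 3) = (l - 3)*(l - 1)*(l + 4)^2*(l - 3)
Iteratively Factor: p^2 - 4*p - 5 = (p - 5)*(p + 1)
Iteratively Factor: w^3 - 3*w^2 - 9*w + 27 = (w - 3)*(w^2 - 9) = (w - 3)*(w + 3)*(w - 3)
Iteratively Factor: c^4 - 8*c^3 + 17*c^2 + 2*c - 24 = (c - 4)*(c^3 - 4*c^2 + c + 6) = (c - 4)*(c - 3)*(c^2 - c - 2) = (c - 4)*(c - 3)*(c + 1)*(c - 2)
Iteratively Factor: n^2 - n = (n - 1)*(n)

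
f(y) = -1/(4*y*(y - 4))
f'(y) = 1/(4*y*(y - 4)^2) + 1/(4*y^2*(y - 4))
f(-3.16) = -0.01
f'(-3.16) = -0.01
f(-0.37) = -0.15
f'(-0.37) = -0.45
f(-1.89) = -0.02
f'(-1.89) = -0.02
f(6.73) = -0.01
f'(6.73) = 0.01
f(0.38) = 0.18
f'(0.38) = -0.43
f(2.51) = 0.07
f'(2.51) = 0.02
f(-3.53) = -0.01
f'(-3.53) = -0.00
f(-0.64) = -0.08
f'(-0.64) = -0.15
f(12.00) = 0.00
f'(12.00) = 0.00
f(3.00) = 0.08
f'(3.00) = 0.06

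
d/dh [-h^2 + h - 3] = 1 - 2*h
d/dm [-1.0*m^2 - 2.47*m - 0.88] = -2.0*m - 2.47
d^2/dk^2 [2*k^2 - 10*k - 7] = 4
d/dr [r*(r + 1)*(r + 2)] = 3*r^2 + 6*r + 2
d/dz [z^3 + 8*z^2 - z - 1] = 3*z^2 + 16*z - 1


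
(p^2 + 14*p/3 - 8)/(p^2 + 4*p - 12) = (p - 4/3)/(p - 2)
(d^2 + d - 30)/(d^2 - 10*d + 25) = (d + 6)/(d - 5)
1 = 1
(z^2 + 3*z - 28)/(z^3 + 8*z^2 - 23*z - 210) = (z - 4)/(z^2 + z - 30)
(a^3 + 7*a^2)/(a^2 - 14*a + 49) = a^2*(a + 7)/(a^2 - 14*a + 49)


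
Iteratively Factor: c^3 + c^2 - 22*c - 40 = (c - 5)*(c^2 + 6*c + 8) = (c - 5)*(c + 2)*(c + 4)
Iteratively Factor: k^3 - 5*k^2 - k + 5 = (k - 5)*(k^2 - 1) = (k - 5)*(k - 1)*(k + 1)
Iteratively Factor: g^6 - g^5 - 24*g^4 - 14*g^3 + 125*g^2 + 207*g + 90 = (g + 1)*(g^5 - 2*g^4 - 22*g^3 + 8*g^2 + 117*g + 90) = (g - 3)*(g + 1)*(g^4 + g^3 - 19*g^2 - 49*g - 30) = (g - 3)*(g + 1)*(g + 2)*(g^3 - g^2 - 17*g - 15) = (g - 3)*(g + 1)^2*(g + 2)*(g^2 - 2*g - 15) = (g - 3)*(g + 1)^2*(g + 2)*(g + 3)*(g - 5)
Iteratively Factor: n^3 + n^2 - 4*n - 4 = (n + 2)*(n^2 - n - 2) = (n + 1)*(n + 2)*(n - 2)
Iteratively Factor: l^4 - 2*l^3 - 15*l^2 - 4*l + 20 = (l + 2)*(l^3 - 4*l^2 - 7*l + 10) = (l - 1)*(l + 2)*(l^2 - 3*l - 10) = (l - 5)*(l - 1)*(l + 2)*(l + 2)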